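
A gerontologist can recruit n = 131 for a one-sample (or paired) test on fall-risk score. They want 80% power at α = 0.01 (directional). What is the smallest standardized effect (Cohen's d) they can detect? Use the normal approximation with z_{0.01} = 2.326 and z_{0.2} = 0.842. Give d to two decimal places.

For a single sample (or paired design) of n = 131: d_min = (z_{α} + z_β)/√n.
z-sum = 2.326 + 0.842 = 3.168.
d_min = 3.168 / √131 = 3.168 / 11.446 = 0.277.

d_min ≈ 0.28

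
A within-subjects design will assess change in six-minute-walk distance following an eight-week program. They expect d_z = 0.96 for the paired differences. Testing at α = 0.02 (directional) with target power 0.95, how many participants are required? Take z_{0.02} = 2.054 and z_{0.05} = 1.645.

For a paired (one-sample on differences) test: n = ((z_{α} + z_β) / d)².
z_{α} + z_β = 2.054 + 1.645 = 3.699.
n = (3.699 / 0.96)² = 3.853² = 14.85.
Round up.

n = 15 pairs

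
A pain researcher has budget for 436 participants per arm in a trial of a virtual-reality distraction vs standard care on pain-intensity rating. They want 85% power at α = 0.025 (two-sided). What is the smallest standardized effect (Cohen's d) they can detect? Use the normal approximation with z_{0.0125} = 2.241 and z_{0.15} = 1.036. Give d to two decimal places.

d_min ≈ 0.22

For two independent groups of n = 436 each: d_min = (z_{α/2} + z_β)·√(2/n).
z-sum = 2.241 + 1.036 = 3.277.
d_min = 3.277 × √(2/436) = 3.277 × 0.0677 = 0.222.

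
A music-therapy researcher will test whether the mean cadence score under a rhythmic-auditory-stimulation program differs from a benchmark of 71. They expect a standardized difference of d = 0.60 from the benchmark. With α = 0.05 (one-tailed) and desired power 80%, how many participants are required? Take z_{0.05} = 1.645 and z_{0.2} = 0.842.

For a one-sample test: n = ((z_{α} + z_β) / d)².
z_{α} + z_β = 1.645 + 0.842 = 2.487.
n = (2.487 / 0.60)² = 4.145² = 17.18.
Round up.

n = 18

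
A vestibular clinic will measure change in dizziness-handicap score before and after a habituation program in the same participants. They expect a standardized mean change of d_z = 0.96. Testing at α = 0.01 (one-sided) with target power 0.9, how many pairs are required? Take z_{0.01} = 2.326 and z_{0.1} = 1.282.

n = 15 pairs

For a paired (one-sample on differences) test: n = ((z_{α} + z_β) / d)².
z_{α} + z_β = 2.326 + 1.282 = 3.608.
n = (3.608 / 0.96)² = 3.758² = 14.13.
Round up.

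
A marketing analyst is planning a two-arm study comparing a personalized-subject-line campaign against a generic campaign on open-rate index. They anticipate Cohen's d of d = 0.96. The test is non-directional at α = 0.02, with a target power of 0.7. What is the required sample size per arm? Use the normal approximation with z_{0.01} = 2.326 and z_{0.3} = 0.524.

For two independent groups with equal n: n = 2·((z_{α/2} + z_β) / d)².
z_{α/2} + z_β = 2.326 + 0.524 = 2.850.
n = 2 × (2.850 / 0.96)² = 2 × 2.969² = 2 × 8.81 = 17.6.
Round up to the next whole participant.

n = 18 per group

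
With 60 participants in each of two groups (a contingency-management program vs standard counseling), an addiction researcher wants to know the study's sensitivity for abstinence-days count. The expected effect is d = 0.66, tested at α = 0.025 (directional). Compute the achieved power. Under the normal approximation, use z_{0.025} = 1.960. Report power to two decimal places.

For two equal groups, power = Φ(d·√(n/2) − z_{α}).
d·√(n/2) = 0.66 × √(60/2) = 0.66 × 5.477 = 3.615.
z_β = 3.615 − 1.960 = 1.655.
Power = Φ(1.655) = 0.951.

power ≈ 0.95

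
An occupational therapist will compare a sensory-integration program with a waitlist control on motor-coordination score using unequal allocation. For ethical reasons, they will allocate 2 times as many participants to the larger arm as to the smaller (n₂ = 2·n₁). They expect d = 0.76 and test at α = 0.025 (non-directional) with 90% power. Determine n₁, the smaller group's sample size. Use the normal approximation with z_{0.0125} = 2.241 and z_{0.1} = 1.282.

n₁ = 33

With allocation ratio k = n₂/n₁ = 2, Var(x̄₁−x̄₂) = σ²(1/n₁ + 1/(k·n₁)) = σ²·(k+1)/(k·n₁).
So n₁ = (1 + 1/k)·((z_{α/2} + z_β)/d)² = 1.500 × (3.523/0.76)².
n₁ = 1.500 × 21.49 = 32.2.
Round up: n₁ = 33, giving n₂ = 2 × 33 = 66.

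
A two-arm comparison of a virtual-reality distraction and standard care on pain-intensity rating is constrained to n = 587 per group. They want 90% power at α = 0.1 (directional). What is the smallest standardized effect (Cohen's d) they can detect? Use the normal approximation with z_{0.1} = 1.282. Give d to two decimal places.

For two independent groups of n = 587 each: d_min = (z_{α} + z_β)·√(2/n).
z-sum = 1.282 + 1.282 = 2.564.
d_min = 2.564 × √(2/587) = 2.564 × 0.0584 = 0.150.

d_min ≈ 0.15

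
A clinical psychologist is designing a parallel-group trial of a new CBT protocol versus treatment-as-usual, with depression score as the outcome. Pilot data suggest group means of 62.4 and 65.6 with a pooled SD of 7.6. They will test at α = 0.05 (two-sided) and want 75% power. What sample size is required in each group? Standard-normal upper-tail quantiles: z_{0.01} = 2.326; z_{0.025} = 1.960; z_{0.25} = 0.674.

n = 79 per group

Cohen's d = |M₁ − M₂| / SD_pooled = |62.4 − 65.6| / 7.6 = 3.2 / 7.6 = 0.421.
For two independent groups with equal n: n = 2·((z_{α/2} + z_β) / d)².
z_{α/2} + z_β = 1.960 + 0.674 = 2.634.
n = 2 × (2.634 / 0.421)² = 2 × 6.257² = 2 × 39.14 = 78.3.
Round up to the next whole participant.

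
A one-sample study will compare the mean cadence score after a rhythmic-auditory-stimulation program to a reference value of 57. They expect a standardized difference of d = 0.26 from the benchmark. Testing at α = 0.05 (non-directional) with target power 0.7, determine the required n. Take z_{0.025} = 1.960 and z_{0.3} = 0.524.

n = 92

For a one-sample test: n = ((z_{α/2} + z_β) / d)².
z_{α/2} + z_β = 1.960 + 0.524 = 2.484.
n = (2.484 / 0.26)² = 9.554² = 91.28.
Round up.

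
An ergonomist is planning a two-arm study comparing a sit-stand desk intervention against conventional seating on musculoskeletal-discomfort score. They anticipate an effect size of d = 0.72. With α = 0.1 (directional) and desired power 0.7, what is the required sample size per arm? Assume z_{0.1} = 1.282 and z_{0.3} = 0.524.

For two independent groups with equal n: n = 2·((z_{α} + z_β) / d)².
z_{α} + z_β = 1.282 + 0.524 = 1.806.
n = 2 × (1.806 / 0.72)² = 2 × 2.508² = 2 × 6.29 = 12.6.
Round up to the next whole participant.

n = 13 per group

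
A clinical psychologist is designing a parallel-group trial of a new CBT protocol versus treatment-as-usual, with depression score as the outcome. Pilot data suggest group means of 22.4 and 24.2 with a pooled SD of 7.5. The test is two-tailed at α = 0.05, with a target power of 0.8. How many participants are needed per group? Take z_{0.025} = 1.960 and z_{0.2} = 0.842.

Cohen's d = |M₁ − M₂| / SD_pooled = |22.4 − 24.2| / 7.5 = 1.8 / 7.5 = 0.240.
For two independent groups with equal n: n = 2·((z_{α/2} + z_β) / d)².
z_{α/2} + z_β = 1.960 + 0.842 = 2.802.
n = 2 × (2.802 / 0.240)² = 2 × 11.675² = 2 × 136.31 = 272.6.
Round up to the next whole participant.

n = 273 per group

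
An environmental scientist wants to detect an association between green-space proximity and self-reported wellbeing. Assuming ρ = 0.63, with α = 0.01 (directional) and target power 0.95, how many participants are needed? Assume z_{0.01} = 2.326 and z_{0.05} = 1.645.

Fisher's z: C = ½·ln((1+r)/(1−r)) = ½·ln(4.4054) = 0.7414.
n = ((z_{α} + z_β)/C)² + 3.
(2.326 + 1.645) / 0.7414 = 3.971 / 0.7414 = 5.356.
n = 5.356² + 3 = 28.69 + 3 = 31.7.
Round up.

n = 32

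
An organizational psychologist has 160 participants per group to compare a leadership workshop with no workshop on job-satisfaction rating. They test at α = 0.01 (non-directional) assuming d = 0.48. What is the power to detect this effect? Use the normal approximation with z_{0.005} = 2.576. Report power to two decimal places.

For two equal groups, power = Φ(d·√(n/2) − z_{α/2}).
d·√(n/2) = 0.48 × √(160/2) = 0.48 × 8.944 = 4.293.
z_β = 4.293 − 2.576 = 1.717.
Power = Φ(1.717) = 0.957.

power ≈ 0.96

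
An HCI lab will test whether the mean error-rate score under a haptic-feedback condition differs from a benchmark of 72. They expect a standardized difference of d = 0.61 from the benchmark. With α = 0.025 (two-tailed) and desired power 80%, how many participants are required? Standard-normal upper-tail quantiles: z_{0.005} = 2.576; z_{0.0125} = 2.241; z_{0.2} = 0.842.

n = 26

For a one-sample test: n = ((z_{α/2} + z_β) / d)².
z_{α/2} + z_β = 2.241 + 0.842 = 3.083.
n = (3.083 / 0.61)² = 5.054² = 25.54.
Round up.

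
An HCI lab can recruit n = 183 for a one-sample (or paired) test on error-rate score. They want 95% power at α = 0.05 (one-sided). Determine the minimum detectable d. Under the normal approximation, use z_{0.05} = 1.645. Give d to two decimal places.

For a single sample (or paired design) of n = 183: d_min = (z_{α} + z_β)/√n.
z-sum = 1.645 + 1.645 = 3.290.
d_min = 3.290 / √183 = 3.290 / 13.528 = 0.243.

d_min ≈ 0.24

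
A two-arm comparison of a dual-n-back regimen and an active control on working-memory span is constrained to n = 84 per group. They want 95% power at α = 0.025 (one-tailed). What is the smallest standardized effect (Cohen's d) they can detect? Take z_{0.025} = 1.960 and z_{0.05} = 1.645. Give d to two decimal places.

For two independent groups of n = 84 each: d_min = (z_{α} + z_β)·√(2/n).
z-sum = 1.960 + 1.645 = 3.605.
d_min = 3.605 × √(2/84) = 3.605 × 0.1543 = 0.556.

d_min ≈ 0.56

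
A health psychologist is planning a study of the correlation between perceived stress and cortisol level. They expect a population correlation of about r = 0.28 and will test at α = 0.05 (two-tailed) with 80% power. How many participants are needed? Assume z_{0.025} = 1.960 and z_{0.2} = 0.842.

n = 98

Fisher's z: C = ½·ln((1+r)/(1−r)) = ½·ln(1.7778) = 0.2877.
n = ((z_{α/2} + z_β)/C)² + 3.
(1.960 + 0.842) / 0.2877 = 2.802 / 0.2877 = 9.739.
n = 9.739² + 3 = 94.85 + 3 = 97.9.
Round up.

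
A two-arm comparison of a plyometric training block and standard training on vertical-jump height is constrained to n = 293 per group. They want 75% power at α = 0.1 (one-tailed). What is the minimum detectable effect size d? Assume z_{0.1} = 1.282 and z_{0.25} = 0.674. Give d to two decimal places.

d_min ≈ 0.16

For two independent groups of n = 293 each: d_min = (z_{α} + z_β)·√(2/n).
z-sum = 1.282 + 0.674 = 1.956.
d_min = 1.956 × √(2/293) = 1.956 × 0.0826 = 0.162.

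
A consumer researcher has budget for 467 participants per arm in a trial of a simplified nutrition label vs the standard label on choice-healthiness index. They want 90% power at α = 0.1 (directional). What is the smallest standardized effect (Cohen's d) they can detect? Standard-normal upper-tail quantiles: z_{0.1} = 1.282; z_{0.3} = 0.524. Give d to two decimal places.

d_min ≈ 0.17

For two independent groups of n = 467 each: d_min = (z_{α} + z_β)·√(2/n).
z-sum = 1.282 + 1.282 = 2.564.
d_min = 2.564 × √(2/467) = 2.564 × 0.0654 = 0.168.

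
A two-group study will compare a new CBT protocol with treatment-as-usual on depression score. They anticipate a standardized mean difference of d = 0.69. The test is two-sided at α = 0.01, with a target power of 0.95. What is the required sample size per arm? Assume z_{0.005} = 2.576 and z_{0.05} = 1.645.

For two independent groups with equal n: n = 2·((z_{α/2} + z_β) / d)².
z_{α/2} + z_β = 2.576 + 1.645 = 4.221.
n = 2 × (4.221 / 0.69)² = 2 × 6.117² = 2 × 37.42 = 74.8.
Round up to the next whole participant.

n = 75 per group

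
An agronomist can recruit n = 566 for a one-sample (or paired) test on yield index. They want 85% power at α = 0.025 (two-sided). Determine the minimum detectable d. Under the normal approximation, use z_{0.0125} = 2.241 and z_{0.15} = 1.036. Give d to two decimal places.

d_min ≈ 0.14

For a single sample (or paired design) of n = 566: d_min = (z_{α/2} + z_β)/√n.
z-sum = 2.241 + 1.036 = 3.277.
d_min = 3.277 / √566 = 3.277 / 23.791 = 0.138.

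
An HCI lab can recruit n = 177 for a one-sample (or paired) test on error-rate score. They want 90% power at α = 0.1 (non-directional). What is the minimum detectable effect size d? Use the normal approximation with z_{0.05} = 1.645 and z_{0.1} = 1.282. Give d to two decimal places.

For a single sample (or paired design) of n = 177: d_min = (z_{α/2} + z_β)/√n.
z-sum = 1.645 + 1.282 = 2.927.
d_min = 2.927 / √177 = 2.927 / 13.304 = 0.220.

d_min ≈ 0.22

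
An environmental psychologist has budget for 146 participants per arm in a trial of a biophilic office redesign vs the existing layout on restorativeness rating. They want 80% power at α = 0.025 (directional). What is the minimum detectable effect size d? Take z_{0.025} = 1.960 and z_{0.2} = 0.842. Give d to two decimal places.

For two independent groups of n = 146 each: d_min = (z_{α} + z_β)·√(2/n).
z-sum = 1.960 + 0.842 = 2.802.
d_min = 2.802 × √(2/146) = 2.802 × 0.1170 = 0.328.

d_min ≈ 0.33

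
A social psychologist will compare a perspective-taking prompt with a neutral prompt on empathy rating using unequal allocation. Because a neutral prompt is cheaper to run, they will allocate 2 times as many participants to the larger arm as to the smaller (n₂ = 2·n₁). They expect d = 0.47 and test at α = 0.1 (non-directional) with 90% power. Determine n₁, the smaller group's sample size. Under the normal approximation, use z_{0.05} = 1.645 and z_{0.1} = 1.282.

n₁ = 59

With allocation ratio k = n₂/n₁ = 2, Var(x̄₁−x̄₂) = σ²(1/n₁ + 1/(k·n₁)) = σ²·(k+1)/(k·n₁).
So n₁ = (1 + 1/k)·((z_{α/2} + z_β)/d)² = 1.500 × (2.927/0.47)².
n₁ = 1.500 × 38.78 = 58.2.
Round up: n₁ = 59, giving n₂ = 2 × 59 = 118.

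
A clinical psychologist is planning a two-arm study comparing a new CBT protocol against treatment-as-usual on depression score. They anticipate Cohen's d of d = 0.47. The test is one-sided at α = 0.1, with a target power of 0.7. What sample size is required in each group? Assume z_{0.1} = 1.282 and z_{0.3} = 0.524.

n = 30 per group

For two independent groups with equal n: n = 2·((z_{α} + z_β) / d)².
z_{α} + z_β = 1.282 + 0.524 = 1.806.
n = 2 × (1.806 / 0.47)² = 2 × 3.843² = 2 × 14.77 = 29.5.
Round up to the next whole participant.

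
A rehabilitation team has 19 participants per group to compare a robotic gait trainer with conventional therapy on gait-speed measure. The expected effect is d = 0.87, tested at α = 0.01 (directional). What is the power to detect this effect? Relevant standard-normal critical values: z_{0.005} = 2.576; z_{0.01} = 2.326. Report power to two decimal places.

power ≈ 0.64

For two equal groups, power = Φ(d·√(n/2) − z_{α}).
d·√(n/2) = 0.87 × √(19/2) = 0.87 × 3.082 = 2.682.
z_β = 2.682 − 2.326 = 0.356.
Power = Φ(0.356) = 0.639.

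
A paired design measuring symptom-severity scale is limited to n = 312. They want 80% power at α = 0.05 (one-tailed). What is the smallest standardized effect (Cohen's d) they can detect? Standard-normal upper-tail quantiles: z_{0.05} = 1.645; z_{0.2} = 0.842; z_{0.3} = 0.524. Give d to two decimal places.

d_min ≈ 0.14

For a single sample (or paired design) of n = 312: d_min = (z_{α} + z_β)/√n.
z-sum = 1.645 + 0.842 = 2.487.
d_min = 2.487 / √312 = 2.487 / 17.664 = 0.141.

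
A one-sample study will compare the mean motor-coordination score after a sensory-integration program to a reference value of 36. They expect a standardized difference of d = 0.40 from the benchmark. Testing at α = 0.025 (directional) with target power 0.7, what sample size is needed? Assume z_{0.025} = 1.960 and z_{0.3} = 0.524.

For a one-sample test: n = ((z_{α} + z_β) / d)².
z_{α} + z_β = 1.960 + 0.524 = 2.484.
n = (2.484 / 0.40)² = 6.210² = 38.56.
Round up.

n = 39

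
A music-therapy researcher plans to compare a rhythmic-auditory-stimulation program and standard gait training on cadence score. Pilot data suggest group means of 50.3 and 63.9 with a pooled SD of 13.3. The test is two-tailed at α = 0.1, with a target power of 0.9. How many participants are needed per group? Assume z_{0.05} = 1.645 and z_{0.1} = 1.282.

Cohen's d = |M₁ − M₂| / SD_pooled = |50.3 − 63.9| / 13.3 = 13.6 / 13.3 = 1.023.
For two independent groups with equal n: n = 2·((z_{α/2} + z_β) / d)².
z_{α/2} + z_β = 1.645 + 1.282 = 2.927.
n = 2 × (2.927 / 1.023)² = 2 × 2.861² = 2 × 8.19 = 16.4.
Round up to the next whole participant.

n = 17 per group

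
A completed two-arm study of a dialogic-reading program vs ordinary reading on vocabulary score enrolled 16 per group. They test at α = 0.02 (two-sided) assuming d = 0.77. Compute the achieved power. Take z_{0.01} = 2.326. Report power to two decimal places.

power ≈ 0.44

For two equal groups, power = Φ(d·√(n/2) − z_{α/2}).
d·√(n/2) = 0.77 × √(16/2) = 0.77 × 2.828 = 2.178.
z_β = 2.178 − 2.326 = -0.148.
Power = Φ(-0.148) = 0.441.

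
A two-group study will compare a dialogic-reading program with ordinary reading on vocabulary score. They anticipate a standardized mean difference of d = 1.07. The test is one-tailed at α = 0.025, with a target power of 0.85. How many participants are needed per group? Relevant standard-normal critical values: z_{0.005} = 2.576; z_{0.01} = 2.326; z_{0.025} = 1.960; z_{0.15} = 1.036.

n = 16 per group

For two independent groups with equal n: n = 2·((z_{α} + z_β) / d)².
z_{α} + z_β = 1.960 + 1.036 = 2.996.
n = 2 × (2.996 / 1.07)² = 2 × 2.800² = 2 × 7.84 = 15.7.
Round up to the next whole participant.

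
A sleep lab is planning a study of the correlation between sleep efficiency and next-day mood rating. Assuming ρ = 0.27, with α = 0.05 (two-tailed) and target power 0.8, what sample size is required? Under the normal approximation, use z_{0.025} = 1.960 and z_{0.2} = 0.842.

n = 106

Fisher's z: C = ½·ln((1+r)/(1−r)) = ½·ln(1.7397) = 0.2769.
n = ((z_{α/2} + z_β)/C)² + 3.
(1.960 + 0.842) / 0.2769 = 2.802 / 0.2769 = 10.119.
n = 10.119² + 3 = 102.40 + 3 = 105.4.
Round up.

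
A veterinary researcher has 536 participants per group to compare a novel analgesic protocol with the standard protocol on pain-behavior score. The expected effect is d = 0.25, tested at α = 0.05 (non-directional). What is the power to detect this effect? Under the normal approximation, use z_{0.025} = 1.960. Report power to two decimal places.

power ≈ 0.98

For two equal groups, power = Φ(d·√(n/2) − z_{α/2}).
d·√(n/2) = 0.25 × √(536/2) = 0.25 × 16.371 = 4.093.
z_β = 4.093 − 1.960 = 2.133.
Power = Φ(2.133) = 0.984.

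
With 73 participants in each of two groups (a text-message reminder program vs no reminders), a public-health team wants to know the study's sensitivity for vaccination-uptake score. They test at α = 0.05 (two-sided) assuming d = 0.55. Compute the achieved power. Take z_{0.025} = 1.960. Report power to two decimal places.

For two equal groups, power = Φ(d·√(n/2) − z_{α/2}).
d·√(n/2) = 0.55 × √(73/2) = 0.55 × 6.042 = 3.323.
z_β = 3.323 − 1.960 = 1.363.
Power = Φ(1.363) = 0.914.

power ≈ 0.91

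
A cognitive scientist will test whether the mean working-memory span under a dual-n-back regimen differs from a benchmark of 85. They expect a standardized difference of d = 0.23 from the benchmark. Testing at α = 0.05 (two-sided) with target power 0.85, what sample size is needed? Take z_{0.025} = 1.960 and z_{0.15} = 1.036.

n = 170

For a one-sample test: n = ((z_{α/2} + z_β) / d)².
z_{α/2} + z_β = 1.960 + 1.036 = 2.996.
n = (2.996 / 0.23)² = 13.026² = 169.68.
Round up.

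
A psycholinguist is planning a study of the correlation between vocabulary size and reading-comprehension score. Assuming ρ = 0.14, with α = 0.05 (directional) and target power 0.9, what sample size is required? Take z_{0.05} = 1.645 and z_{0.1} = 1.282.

n = 435

Fisher's z: C = ½·ln((1+r)/(1−r)) = ½·ln(1.3256) = 0.1409.
n = ((z_{α} + z_β)/C)² + 3.
(1.645 + 1.282) / 0.1409 = 2.927 / 0.1409 = 20.774.
n = 20.774² + 3 = 431.54 + 3 = 434.5.
Round up.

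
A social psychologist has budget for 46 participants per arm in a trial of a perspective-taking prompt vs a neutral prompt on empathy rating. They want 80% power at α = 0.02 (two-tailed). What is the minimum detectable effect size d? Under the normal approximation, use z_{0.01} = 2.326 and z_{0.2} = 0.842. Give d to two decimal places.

d_min ≈ 0.66

For two independent groups of n = 46 each: d_min = (z_{α/2} + z_β)·√(2/n).
z-sum = 2.326 + 0.842 = 3.168.
d_min = 3.168 × √(2/46) = 3.168 × 0.2085 = 0.661.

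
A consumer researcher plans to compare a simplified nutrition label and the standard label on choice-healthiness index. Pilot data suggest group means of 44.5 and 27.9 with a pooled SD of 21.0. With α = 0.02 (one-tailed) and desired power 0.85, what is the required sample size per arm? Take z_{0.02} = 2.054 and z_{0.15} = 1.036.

n = 31 per group

Cohen's d = |M₁ − M₂| / SD_pooled = |44.5 − 27.9| / 21.0 = 16.6 / 21.0 = 0.790.
For two independent groups with equal n: n = 2·((z_{α} + z_β) / d)².
z_{α} + z_β = 2.054 + 1.036 = 3.090.
n = 2 × (3.090 / 0.790)² = 2 × 3.911² = 2 × 15.30 = 30.6.
Round up to the next whole participant.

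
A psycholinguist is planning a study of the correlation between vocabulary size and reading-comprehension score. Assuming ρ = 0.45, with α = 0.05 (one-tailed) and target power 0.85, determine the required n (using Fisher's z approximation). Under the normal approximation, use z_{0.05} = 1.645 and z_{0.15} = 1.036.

n = 34

Fisher's z: C = ½·ln((1+r)/(1−r)) = ½·ln(2.6364) = 0.4847.
n = ((z_{α} + z_β)/C)² + 3.
(1.645 + 1.036) / 0.4847 = 2.681 / 0.4847 = 5.531.
n = 5.531² + 3 = 30.59 + 3 = 33.6.
Round up.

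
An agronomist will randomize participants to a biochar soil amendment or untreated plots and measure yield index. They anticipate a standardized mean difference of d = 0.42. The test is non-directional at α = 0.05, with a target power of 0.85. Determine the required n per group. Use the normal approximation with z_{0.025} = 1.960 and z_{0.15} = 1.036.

n = 102 per group

For two independent groups with equal n: n = 2·((z_{α/2} + z_β) / d)².
z_{α/2} + z_β = 1.960 + 1.036 = 2.996.
n = 2 × (2.996 / 0.42)² = 2 × 7.133² = 2 × 50.88 = 101.8.
Round up to the next whole participant.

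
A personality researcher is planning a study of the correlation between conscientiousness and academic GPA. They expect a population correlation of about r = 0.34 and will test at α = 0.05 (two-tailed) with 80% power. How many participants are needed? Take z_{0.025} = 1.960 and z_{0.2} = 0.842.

n = 66

Fisher's z: C = ½·ln((1+r)/(1−r)) = ½·ln(2.0303) = 0.3541.
n = ((z_{α/2} + z_β)/C)² + 3.
(1.960 + 0.842) / 0.3541 = 2.802 / 0.3541 = 7.913.
n = 7.913² + 3 = 62.62 + 3 = 65.6.
Round up.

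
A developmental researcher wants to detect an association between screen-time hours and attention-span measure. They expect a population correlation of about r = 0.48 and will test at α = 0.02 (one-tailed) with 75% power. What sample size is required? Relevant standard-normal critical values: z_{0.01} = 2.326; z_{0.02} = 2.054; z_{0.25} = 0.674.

n = 31

Fisher's z: C = ½·ln((1+r)/(1−r)) = ½·ln(2.8462) = 0.5230.
n = ((z_{α} + z_β)/C)² + 3.
(2.054 + 0.674) / 0.5230 = 2.728 / 0.5230 = 5.216.
n = 5.216² + 3 = 27.21 + 3 = 30.2.
Round up.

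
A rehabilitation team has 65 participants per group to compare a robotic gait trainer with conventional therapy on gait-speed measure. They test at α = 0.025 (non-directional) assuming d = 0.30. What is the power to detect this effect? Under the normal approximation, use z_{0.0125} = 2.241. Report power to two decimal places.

power ≈ 0.30

For two equal groups, power = Φ(d·√(n/2) − z_{α/2}).
d·√(n/2) = 0.30 × √(65/2) = 0.30 × 5.701 = 1.710.
z_β = 1.710 − 2.241 = -0.531.
Power = Φ(-0.531) = 0.298.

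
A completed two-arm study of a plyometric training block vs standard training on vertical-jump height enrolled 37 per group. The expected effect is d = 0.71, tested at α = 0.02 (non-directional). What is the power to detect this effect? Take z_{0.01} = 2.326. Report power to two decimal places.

power ≈ 0.77

For two equal groups, power = Φ(d·√(n/2) − z_{α/2}).
d·√(n/2) = 0.71 × √(37/2) = 0.71 × 4.301 = 3.054.
z_β = 3.054 − 2.326 = 0.728.
Power = Φ(0.728) = 0.767.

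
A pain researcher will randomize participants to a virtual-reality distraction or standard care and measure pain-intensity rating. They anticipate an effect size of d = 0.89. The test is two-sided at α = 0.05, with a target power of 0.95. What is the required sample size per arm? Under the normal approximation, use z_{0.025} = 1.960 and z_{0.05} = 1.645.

n = 33 per group

For two independent groups with equal n: n = 2·((z_{α/2} + z_β) / d)².
z_{α/2} + z_β = 1.960 + 1.645 = 3.605.
n = 2 × (3.605 / 0.89)² = 2 × 4.051² = 2 × 16.41 = 32.8.
Round up to the next whole participant.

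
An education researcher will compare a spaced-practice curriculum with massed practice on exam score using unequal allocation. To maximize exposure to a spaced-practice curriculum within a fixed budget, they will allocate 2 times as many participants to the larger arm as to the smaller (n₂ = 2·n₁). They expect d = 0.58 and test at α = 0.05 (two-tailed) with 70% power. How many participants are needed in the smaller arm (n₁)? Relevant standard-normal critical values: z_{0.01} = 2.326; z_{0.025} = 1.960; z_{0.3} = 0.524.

With allocation ratio k = n₂/n₁ = 2, Var(x̄₁−x̄₂) = σ²(1/n₁ + 1/(k·n₁)) = σ²·(k+1)/(k·n₁).
So n₁ = (1 + 1/k)·((z_{α/2} + z_β)/d)² = 1.500 × (2.484/0.58)².
n₁ = 1.500 × 18.34 = 27.5.
Round up: n₁ = 28, giving n₂ = 2 × 28 = 56.

n₁ = 28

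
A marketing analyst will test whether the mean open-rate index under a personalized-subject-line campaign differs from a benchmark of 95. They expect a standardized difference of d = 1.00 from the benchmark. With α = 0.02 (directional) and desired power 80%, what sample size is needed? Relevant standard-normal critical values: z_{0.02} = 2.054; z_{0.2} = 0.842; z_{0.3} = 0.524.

For a one-sample test: n = ((z_{α} + z_β) / d)².
z_{α} + z_β = 2.054 + 0.842 = 2.896.
n = (2.896 / 1.00)² = 2.896² = 8.39.
Round up.

n = 9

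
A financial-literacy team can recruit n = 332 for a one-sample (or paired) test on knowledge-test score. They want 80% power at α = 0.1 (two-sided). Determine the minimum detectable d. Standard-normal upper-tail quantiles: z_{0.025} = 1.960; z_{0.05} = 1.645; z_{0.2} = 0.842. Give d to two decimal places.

For a single sample (or paired design) of n = 332: d_min = (z_{α/2} + z_β)/√n.
z-sum = 1.645 + 0.842 = 2.487.
d_min = 2.487 / √332 = 2.487 / 18.221 = 0.136.

d_min ≈ 0.14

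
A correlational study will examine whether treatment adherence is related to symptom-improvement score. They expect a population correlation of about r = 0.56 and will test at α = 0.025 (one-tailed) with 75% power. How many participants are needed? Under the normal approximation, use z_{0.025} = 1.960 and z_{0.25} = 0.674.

Fisher's z: C = ½·ln((1+r)/(1−r)) = ½·ln(3.5455) = 0.6328.
n = ((z_{α} + z_β)/C)² + 3.
(1.960 + 0.674) / 0.6328 = 2.634 / 0.6328 = 4.162.
n = 4.162² + 3 = 17.33 + 3 = 20.3.
Round up.

n = 21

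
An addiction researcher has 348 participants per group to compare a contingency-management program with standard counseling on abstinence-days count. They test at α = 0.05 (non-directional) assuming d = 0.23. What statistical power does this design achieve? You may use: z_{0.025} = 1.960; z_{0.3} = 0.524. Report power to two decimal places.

For two equal groups, power = Φ(d·√(n/2) − z_{α/2}).
d·√(n/2) = 0.23 × √(348/2) = 0.23 × 13.191 = 3.034.
z_β = 3.034 − 1.960 = 1.074.
Power = Φ(1.074) = 0.859.

power ≈ 0.86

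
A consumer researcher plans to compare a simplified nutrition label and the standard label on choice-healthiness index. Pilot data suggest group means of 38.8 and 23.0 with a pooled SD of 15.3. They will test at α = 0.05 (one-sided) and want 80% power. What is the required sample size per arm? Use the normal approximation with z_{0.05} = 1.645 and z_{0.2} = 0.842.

Cohen's d = |M₁ − M₂| / SD_pooled = |38.8 − 23.0| / 15.3 = 15.8 / 15.3 = 1.033.
For two independent groups with equal n: n = 2·((z_{α} + z_β) / d)².
z_{α} + z_β = 1.645 + 0.842 = 2.487.
n = 2 × (2.487 / 1.033)² = 2 × 2.408² = 2 × 5.80 = 11.6.
Round up to the next whole participant.

n = 12 per group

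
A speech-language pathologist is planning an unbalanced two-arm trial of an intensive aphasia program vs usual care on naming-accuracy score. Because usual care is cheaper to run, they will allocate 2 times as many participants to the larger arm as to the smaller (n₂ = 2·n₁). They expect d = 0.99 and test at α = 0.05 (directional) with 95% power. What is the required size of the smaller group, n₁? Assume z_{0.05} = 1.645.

With allocation ratio k = n₂/n₁ = 2, Var(x̄₁−x̄₂) = σ²(1/n₁ + 1/(k·n₁)) = σ²·(k+1)/(k·n₁).
So n₁ = (1 + 1/k)·((z_{α} + z_β)/d)² = 1.500 × (3.290/0.99)².
n₁ = 1.500 × 11.04 = 16.6.
Round up: n₁ = 17, giving n₂ = 2 × 17 = 34.

n₁ = 17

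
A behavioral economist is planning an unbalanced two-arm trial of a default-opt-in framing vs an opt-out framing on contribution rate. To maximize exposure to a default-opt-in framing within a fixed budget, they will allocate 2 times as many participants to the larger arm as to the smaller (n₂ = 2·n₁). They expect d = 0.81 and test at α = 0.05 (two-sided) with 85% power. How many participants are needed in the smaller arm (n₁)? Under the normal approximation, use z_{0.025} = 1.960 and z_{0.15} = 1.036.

With allocation ratio k = n₂/n₁ = 2, Var(x̄₁−x̄₂) = σ²(1/n₁ + 1/(k·n₁)) = σ²·(k+1)/(k·n₁).
So n₁ = (1 + 1/k)·((z_{α/2} + z_β)/d)² = 1.500 × (2.996/0.81)².
n₁ = 1.500 × 13.68 = 20.5.
Round up: n₁ = 21, giving n₂ = 2 × 21 = 42.

n₁ = 21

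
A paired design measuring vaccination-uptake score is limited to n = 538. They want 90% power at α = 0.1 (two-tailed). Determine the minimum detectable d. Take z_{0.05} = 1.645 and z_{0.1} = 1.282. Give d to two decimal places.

d_min ≈ 0.13

For a single sample (or paired design) of n = 538: d_min = (z_{α/2} + z_β)/√n.
z-sum = 1.645 + 1.282 = 2.927.
d_min = 2.927 / √538 = 2.927 / 23.195 = 0.126.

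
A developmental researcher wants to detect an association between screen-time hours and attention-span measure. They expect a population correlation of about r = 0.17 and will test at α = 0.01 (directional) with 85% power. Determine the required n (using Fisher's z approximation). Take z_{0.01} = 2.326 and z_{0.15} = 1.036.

n = 387

Fisher's z: C = ½·ln((1+r)/(1−r)) = ½·ln(1.4096) = 0.1717.
n = ((z_{α} + z_β)/C)² + 3.
(2.326 + 1.036) / 0.1717 = 3.362 / 0.1717 = 19.581.
n = 19.581² + 3 = 383.40 + 3 = 386.4.
Round up.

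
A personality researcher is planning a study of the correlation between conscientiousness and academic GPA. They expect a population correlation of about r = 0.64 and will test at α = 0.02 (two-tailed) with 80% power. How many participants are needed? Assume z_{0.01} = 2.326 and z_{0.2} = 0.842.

Fisher's z: C = ½·ln((1+r)/(1−r)) = ½·ln(4.5556) = 0.7582.
n = ((z_{α/2} + z_β)/C)² + 3.
(2.326 + 0.842) / 0.7582 = 3.168 / 0.7582 = 4.178.
n = 4.178² + 3 = 17.46 + 3 = 20.5.
Round up.

n = 21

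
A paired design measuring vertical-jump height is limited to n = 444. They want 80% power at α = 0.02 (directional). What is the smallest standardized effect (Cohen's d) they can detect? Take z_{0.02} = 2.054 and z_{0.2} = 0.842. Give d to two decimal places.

For a single sample (or paired design) of n = 444: d_min = (z_{α} + z_β)/√n.
z-sum = 2.054 + 0.842 = 2.896.
d_min = 2.896 / √444 = 2.896 / 21.071 = 0.137.

d_min ≈ 0.14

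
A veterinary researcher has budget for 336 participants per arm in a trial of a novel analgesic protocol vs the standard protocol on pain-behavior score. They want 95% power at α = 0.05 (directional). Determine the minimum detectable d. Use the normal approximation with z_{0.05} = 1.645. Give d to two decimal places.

For two independent groups of n = 336 each: d_min = (z_{α} + z_β)·√(2/n).
z-sum = 1.645 + 1.645 = 3.290.
d_min = 3.290 × √(2/336) = 3.290 × 0.0772 = 0.254.

d_min ≈ 0.25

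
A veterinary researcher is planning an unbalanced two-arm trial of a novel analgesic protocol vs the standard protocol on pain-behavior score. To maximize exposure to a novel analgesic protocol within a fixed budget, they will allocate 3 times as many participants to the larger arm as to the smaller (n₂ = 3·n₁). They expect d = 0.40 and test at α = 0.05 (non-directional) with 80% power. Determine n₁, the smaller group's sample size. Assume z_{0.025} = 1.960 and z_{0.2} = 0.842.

n₁ = 66

With allocation ratio k = n₂/n₁ = 3, Var(x̄₁−x̄₂) = σ²(1/n₁ + 1/(k·n₁)) = σ²·(k+1)/(k·n₁).
So n₁ = (1 + 1/k)·((z_{α/2} + z_β)/d)² = 1.333 × (2.802/0.40)².
n₁ = 1.333 × 49.07 = 65.4.
Round up: n₁ = 66, giving n₂ = 3 × 66 = 198.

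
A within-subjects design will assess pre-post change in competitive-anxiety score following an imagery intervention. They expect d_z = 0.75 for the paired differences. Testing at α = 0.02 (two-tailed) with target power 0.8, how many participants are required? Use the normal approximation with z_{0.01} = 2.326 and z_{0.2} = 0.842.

For a paired (one-sample on differences) test: n = ((z_{α/2} + z_β) / d)².
z_{α/2} + z_β = 2.326 + 0.842 = 3.168.
n = (3.168 / 0.75)² = 4.224² = 17.84.
Round up.

n = 18 pairs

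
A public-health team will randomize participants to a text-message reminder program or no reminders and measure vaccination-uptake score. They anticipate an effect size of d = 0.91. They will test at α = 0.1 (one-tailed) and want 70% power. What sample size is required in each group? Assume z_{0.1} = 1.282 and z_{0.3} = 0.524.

n = 8 per group

For two independent groups with equal n: n = 2·((z_{α} + z_β) / d)².
z_{α} + z_β = 1.282 + 0.524 = 1.806.
n = 2 × (1.806 / 0.91)² = 2 × 1.985² = 2 × 3.94 = 7.9.
Round up to the next whole participant.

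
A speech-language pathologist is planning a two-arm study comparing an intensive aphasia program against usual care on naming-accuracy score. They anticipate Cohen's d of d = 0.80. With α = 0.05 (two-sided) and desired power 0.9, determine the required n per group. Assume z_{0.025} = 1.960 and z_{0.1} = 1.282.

n = 33 per group

For two independent groups with equal n: n = 2·((z_{α/2} + z_β) / d)².
z_{α/2} + z_β = 1.960 + 1.282 = 3.242.
n = 2 × (3.242 / 0.80)² = 2 × 4.052² = 2 × 16.42 = 32.8.
Round up to the next whole participant.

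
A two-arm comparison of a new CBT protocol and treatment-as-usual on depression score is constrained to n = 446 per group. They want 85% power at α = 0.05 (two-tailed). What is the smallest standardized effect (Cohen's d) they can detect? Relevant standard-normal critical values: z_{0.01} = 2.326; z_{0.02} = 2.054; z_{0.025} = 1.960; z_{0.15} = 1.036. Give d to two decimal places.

For two independent groups of n = 446 each: d_min = (z_{α/2} + z_β)·√(2/n).
z-sum = 1.960 + 1.036 = 2.996.
d_min = 2.996 × √(2/446) = 2.996 × 0.0670 = 0.201.

d_min ≈ 0.20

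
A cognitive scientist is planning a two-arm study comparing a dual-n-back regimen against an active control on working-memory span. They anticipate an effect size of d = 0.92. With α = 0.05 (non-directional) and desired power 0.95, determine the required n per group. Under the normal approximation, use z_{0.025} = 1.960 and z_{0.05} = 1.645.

For two independent groups with equal n: n = 2·((z_{α/2} + z_β) / d)².
z_{α/2} + z_β = 1.960 + 1.645 = 3.605.
n = 2 × (3.605 / 0.92)² = 2 × 3.918² = 2 × 15.35 = 30.7.
Round up to the next whole participant.

n = 31 per group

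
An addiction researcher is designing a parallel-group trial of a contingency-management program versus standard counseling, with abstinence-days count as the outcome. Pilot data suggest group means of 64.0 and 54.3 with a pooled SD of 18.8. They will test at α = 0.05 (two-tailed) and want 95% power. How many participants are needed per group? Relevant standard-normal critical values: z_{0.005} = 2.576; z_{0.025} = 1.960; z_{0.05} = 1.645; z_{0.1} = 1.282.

Cohen's d = |M₁ − M₂| / SD_pooled = |64.0 − 54.3| / 18.8 = 9.7 / 18.8 = 0.516.
For two independent groups with equal n: n = 2·((z_{α/2} + z_β) / d)².
z_{α/2} + z_β = 1.960 + 1.645 = 3.605.
n = 2 × (3.605 / 0.516)² = 2 × 6.986² = 2 × 48.81 = 97.6.
Round up to the next whole participant.

n = 98 per group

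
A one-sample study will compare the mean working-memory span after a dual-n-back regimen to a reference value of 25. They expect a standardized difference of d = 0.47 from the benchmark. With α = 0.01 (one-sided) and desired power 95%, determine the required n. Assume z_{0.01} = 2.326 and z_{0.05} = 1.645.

n = 72

For a one-sample test: n = ((z_{α} + z_β) / d)².
z_{α} + z_β = 2.326 + 1.645 = 3.971.
n = (3.971 / 0.47)² = 8.449² = 71.38.
Round up.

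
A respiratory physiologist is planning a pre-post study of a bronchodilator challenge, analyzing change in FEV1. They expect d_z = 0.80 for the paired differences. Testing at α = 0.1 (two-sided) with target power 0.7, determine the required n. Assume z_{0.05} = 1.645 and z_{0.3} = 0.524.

n = 8 pairs

For a paired (one-sample on differences) test: n = ((z_{α/2} + z_β) / d)².
z_{α/2} + z_β = 1.645 + 0.524 = 2.169.
n = (2.169 / 0.80)² = 2.711² = 7.35.
Round up.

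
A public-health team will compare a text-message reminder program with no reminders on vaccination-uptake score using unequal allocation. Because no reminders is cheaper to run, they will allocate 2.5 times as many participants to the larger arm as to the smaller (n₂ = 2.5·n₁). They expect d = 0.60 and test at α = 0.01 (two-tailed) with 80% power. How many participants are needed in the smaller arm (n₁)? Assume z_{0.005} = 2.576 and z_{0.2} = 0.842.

With allocation ratio k = n₂/n₁ = 2.5, Var(x̄₁−x̄₂) = σ²(1/n₁ + 1/(k·n₁)) = σ²·(k+1)/(k·n₁).
So n₁ = (1 + 1/k)·((z_{α/2} + z_β)/d)² = 1.400 × (3.418/0.60)².
n₁ = 1.400 × 32.45 = 45.4.
Round up: n₁ = 46, giving n₂ = 2.5 × 46 = 115.

n₁ = 46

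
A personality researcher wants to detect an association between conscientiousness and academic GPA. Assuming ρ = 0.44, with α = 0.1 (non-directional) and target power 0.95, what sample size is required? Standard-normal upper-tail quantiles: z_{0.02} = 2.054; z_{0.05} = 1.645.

Fisher's z: C = ½·ln((1+r)/(1−r)) = ½·ln(2.5714) = 0.4722.
n = ((z_{α/2} + z_β)/C)² + 3.
(1.645 + 1.645) / 0.4722 = 3.290 / 0.4722 = 6.967.
n = 6.967² + 3 = 48.54 + 3 = 51.5.
Round up.

n = 52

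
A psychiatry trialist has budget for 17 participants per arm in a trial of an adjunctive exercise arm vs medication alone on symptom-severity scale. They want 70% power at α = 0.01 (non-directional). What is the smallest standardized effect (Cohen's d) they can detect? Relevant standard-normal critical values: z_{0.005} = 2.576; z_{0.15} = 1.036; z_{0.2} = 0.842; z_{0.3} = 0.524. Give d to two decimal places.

For two independent groups of n = 17 each: d_min = (z_{α/2} + z_β)·√(2/n).
z-sum = 2.576 + 0.524 = 3.100.
d_min = 3.100 × √(2/17) = 3.100 × 0.3430 = 1.063.

d_min ≈ 1.06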